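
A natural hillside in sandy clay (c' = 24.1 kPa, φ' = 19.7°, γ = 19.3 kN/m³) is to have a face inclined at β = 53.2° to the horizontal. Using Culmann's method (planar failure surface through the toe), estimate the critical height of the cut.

H_c = 22.67 m

Culmann's analysis gives the critical failure plane at α_cr = (β + φ')/2 = (53.2 + 19.7)/2 = 36.5°, and the critical height
H_c = (4c'/γ) · sinβ cosφ' / [1 − cos(β − φ')]
    = (4·24.1/19.3) · sin53.2°·cos19.7° / [1 − cos(33.5°)]
    = 4.995 · 0.8007·0.9415 / [1 − 0.8339]
    = 4.995 · 0.7539 / 0.1661
    = 22.67 m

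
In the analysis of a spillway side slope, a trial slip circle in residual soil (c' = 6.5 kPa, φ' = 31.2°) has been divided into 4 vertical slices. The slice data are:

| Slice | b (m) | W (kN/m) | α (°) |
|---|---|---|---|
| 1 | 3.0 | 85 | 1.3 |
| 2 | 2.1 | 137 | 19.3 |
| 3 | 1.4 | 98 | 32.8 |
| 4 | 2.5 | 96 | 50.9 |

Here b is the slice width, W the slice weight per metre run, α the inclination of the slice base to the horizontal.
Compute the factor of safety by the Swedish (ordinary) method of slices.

Ordinary method of slices: FS = Σ[c'·Δl_i + (W_i cosα_i)·tanφ'] / Σ W_i sinα_i, with Δl_i = b_i / cosα_i.
Slice 1: Δl = 3.0/cos1.3° = 3.001 m; N'_1 = 85·cos1.3° = 85.0; c'Δl = 19.51; W sinα = 1.9
Slice 2: Δl = 2.1/cos19.3° = 2.225 m; N'_2 = 137·cos19.3° = 129.3; c'Δl = 14.46; W sinα = 45.3
Slice 3: Δl = 1.4/cos32.8° = 1.666 m; N'_3 = 98·cos32.8° = 82.4; c'Δl = 10.83; W sinα = 53.1
Slice 4: Δl = 2.5/cos50.9° = 3.964 m; N'_4 = 96·cos50.9° = 60.5; c'Δl = 25.77; W sinα = 74.5
Σc'Δl = 70.6 kN/m; ΣN' = 357.2 kN/m; ΣW sinα = 174.8 kN/m
Resisting = 70.6 + 357.2·tan31.2° = 70.6 + 216.3 = 286.9 kN/m
FS = 286.9 / 174.8 = 1.641

FS = 1.64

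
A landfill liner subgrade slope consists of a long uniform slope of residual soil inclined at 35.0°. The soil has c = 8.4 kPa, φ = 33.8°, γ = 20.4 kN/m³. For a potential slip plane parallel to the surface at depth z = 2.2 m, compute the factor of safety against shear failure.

FS = 1.35

For an infinite slope with a slip plane parallel to the surface (no pore pressure): FS = [c + γz cos²β tanφ] / [γz sinβ cosβ].
γz = 20.4·2.2 = 44.88 kN/m²
Numerator = 8.4 + 44.88·cos²35.0°·tan33.8° = 8.4 + 44.88·0.6710·0.6694 = 28.560 kPa
Denominator = 44.88·sin35.0°·cos35.0° = 44.88·0.5736·0.8192 = 21.087 kPa
FS = 28.560 / 21.087 = 1.354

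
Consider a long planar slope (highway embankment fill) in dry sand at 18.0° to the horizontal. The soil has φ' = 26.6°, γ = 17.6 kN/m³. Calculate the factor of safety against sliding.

For a dry cohesionless infinite slope the factor of safety is FS = tanφ' / tanβ.
FS = tan26.6° / tan18.0° = 0.5008 / 0.3249 = 1.541

FS = 1.54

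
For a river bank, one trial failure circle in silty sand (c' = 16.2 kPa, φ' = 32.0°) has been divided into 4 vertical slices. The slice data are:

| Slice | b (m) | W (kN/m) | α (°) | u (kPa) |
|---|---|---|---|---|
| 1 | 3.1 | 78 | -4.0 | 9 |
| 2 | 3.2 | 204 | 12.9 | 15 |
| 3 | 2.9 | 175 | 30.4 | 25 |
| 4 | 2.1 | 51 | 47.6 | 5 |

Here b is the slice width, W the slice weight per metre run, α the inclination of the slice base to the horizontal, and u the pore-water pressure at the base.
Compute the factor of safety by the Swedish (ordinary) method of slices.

FS = 2.32

Ordinary method of slices: FS = Σ[c'·Δl_i + (W_i cosα_i − u_i·Δl_i)·tanφ'] / Σ W_i sinα_i, with Δl_i = b_i / cosα_i.
Slice 1: Δl = 3.1/cos(-4.0°) = 3.108 m; N'_1 = 78·cos(-4.0°) − 9·3.108 = 49.8; c'Δl = 50.34; W sinα = -5.4
Slice 2: Δl = 3.2/cos12.9° = 3.283 m; N'_2 = 204·cos12.9° − 15·3.283 = 149.6; c'Δl = 53.18; W sinα = 45.5
Slice 3: Δl = 2.9/cos30.4° = 3.362 m; N'_3 = 175·cos30.4° − 25·3.362 = 66.9; c'Δl = 54.47; W sinα = 88.6
Slice 4: Δl = 2.1/cos47.6° = 3.114 m; N'_4 = 51·cos47.6° − 5·3.114 = 18.8; c'Δl = 50.45; W sinα = 37.7
Σc'Δl = 208.4 kN/m; ΣN' = 285.2 kN/m; ΣW sinα = 166.3 kN/m
Resisting = 208.4 + 285.2·tan32.0° = 208.4 + 178.2 = 386.6 kN/m
FS = 386.6 / 166.3 = 2.325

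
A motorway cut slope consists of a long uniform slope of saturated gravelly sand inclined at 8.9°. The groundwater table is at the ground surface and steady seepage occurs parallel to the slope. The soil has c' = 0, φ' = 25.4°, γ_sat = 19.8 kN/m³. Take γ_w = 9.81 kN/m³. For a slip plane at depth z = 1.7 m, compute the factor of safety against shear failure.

FS = 1.53

With seepage parallel to the slope and the water table at the surface, the effective normal stress on the slip plane uses the buoyant unit weight γ' = γ_sat − γ_w while the driving shear stress uses γ_sat:
FS = [c' + γ' z cos²β tanφ'] / [γ_sat z sinβ cosβ]
(For c' = 0 this reduces to FS = (γ'/γ_sat)·tanφ'/tanβ.)
γ' = 19.8 − 9.81 = 9.99 kN/m³
Numerator = 0.0 + 9.99·1.7·cos²8.9°·tan25.4° = 0.0 + 9.99·1.7·0.9761·0.4748 = 7.871 kPa
Denominator = 19.8·1.7·sin8.9°·cos8.9° = 19.8·1.7·0.1547·0.9880 = 5.145 kPa
FS = 7.871 / 5.145 = 1.530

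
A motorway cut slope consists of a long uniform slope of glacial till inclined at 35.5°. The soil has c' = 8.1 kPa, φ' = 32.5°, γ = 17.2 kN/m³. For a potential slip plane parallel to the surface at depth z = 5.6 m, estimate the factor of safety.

FS = 1.07

For an infinite slope with a slip plane parallel to the surface (no pore pressure): FS = [c' + γz cos²β tanφ'] / [γz sinβ cosβ].
γz = 17.2·5.6 = 96.32 kN/m²
Numerator = 8.1 + 96.32·cos²35.5°·tan32.5° = 8.1 + 96.32·0.6628·0.6371 = 48.770 kPa
Denominator = 96.32·sin35.5°·cos35.5° = 96.32·0.5807·0.8141 = 45.536 kPa
FS = 48.770 / 45.536 = 1.071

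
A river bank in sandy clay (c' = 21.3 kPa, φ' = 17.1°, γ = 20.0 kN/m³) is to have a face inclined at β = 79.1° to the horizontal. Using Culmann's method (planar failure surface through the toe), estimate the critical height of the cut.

Culmann's analysis gives the critical failure plane at α_cr = (β + φ')/2 = (79.1 + 17.1)/2 = 48.1°, and the critical height
H_c = (4c'/γ) · sinβ cosφ' / [1 − cos(β − φ')]
    = (4·21.3/20.0) · sin79.1°·cos17.1° / [1 − cos(62.0°)]
    = 4.260 · 0.9820·0.9558 / [1 − 0.4695]
    = 4.260 · 0.9385 / 0.5305
    = 7.54 m

H_c = 7.54 m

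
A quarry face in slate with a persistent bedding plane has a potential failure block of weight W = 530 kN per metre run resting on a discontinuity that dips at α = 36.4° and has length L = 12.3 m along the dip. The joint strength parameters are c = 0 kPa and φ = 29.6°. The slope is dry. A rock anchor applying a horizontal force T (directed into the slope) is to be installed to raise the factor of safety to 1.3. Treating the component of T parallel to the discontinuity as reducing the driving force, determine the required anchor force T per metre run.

Resolving forces along and normal to the sliding plane, with the horizontal anchor force T adding T·sinα to the effective normal force and T·cosα acting up the plane against the driving force:
FS = [cL + (W cosα + T sinα) tanφ] / [W sinα − T cosα]
Without the anchor: N' = 426.6 kN/m, driving T_d = 314.5 kN/m, resisting R = 0·12.3 + 426.6·tan29.6° = 242.3 kN/m, FS = 0.77.
Setting FS = 1.3 and solving for T:
1.3·(314.5 − T cos36.4°) = 242.3 + T sin36.4°·tan29.6°
T·(sin36.4°·tan29.6° + 1.3·cos36.4°) = 1.3·314.5 − 242.3
T·(0.5934·0.5681 + 1.3·0.8049) = 408.9 − 242.3 = 166.5
T·1.3835 = 166.5
T = 120.4 kN/m

T = 120 kN/m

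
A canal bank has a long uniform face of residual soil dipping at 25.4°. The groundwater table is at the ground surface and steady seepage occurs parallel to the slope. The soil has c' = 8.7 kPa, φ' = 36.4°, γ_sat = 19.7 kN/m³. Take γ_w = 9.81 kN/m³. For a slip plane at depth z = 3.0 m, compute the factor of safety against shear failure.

With seepage parallel to the slope and the water table at the surface, the effective normal stress on the slip plane uses the buoyant unit weight γ' = γ_sat − γ_w while the driving shear stress uses γ_sat:
FS = [c' + γ' z cos²β tanφ'] / [γ_sat z sinβ cosβ]
γ' = 19.7 − 9.81 = 9.89 kN/m³
Numerator = 8.7 + 9.89·3.0·cos²25.4°·tan36.4° = 8.7 + 9.89·3.0·0.8160·0.7373 = 26.550 kPa
Denominator = 19.7·3.0·sin25.4°·cos25.4° = 19.7·3.0·0.4289·0.9033 = 22.900 kPa
FS = 26.550 / 22.900 = 1.159

FS = 1.16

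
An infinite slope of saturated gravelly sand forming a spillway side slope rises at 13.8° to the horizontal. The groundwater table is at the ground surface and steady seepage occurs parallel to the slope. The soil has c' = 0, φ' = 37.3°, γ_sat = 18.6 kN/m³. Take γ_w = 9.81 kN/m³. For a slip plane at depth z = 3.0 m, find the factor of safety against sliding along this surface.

FS = 1.47

With seepage parallel to the slope and the water table at the surface, the effective normal stress on the slip plane uses the buoyant unit weight γ' = γ_sat − γ_w while the driving shear stress uses γ_sat:
FS = [c' + γ' z cos²β tanφ'] / [γ_sat z sinβ cosβ]
(For c' = 0 this reduces to FS = (γ'/γ_sat)·tanφ'/tanβ.)
γ' = 18.6 − 9.81 = 8.79 kN/m³
Numerator = 0.0 + 8.79·3.0·cos²13.8°·tan37.3° = 0.0 + 8.79·3.0·0.9431·0.7618 = 18.946 kPa
Denominator = 18.6·3.0·sin13.8°·cos13.8° = 18.6·3.0·0.2385·0.9711 = 12.926 kPa
FS = 18.946 / 12.926 = 1.466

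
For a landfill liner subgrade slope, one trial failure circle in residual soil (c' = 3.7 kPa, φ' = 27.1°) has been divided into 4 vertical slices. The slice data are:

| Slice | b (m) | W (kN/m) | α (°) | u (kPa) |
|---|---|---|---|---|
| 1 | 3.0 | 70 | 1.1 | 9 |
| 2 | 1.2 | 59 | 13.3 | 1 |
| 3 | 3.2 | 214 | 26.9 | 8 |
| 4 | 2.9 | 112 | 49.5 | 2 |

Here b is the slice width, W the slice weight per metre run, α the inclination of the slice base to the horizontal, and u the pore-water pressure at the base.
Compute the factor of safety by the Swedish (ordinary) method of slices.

FS = 1.08

Ordinary method of slices: FS = Σ[c'·Δl_i + (W_i cosα_i − u_i·Δl_i)·tanφ'] / Σ W_i sinα_i, with Δl_i = b_i / cosα_i.
Slice 1: Δl = 3.0/cos1.1° = 3.001 m; N'_1 = 70·cos1.1° − 9·3.001 = 43.0; c'Δl = 11.10; W sinα = 1.3
Slice 2: Δl = 1.2/cos13.3° = 1.233 m; N'_2 = 59·cos13.3° − 1·1.233 = 56.2; c'Δl = 4.56; W sinα = 13.6
Slice 3: Δl = 3.2/cos26.9° = 3.588 m; N'_3 = 214·cos26.9° − 8·3.588 = 162.1; c'Δl = 13.28; W sinα = 96.8
Slice 4: Δl = 2.9/cos49.5° = 4.465 m; N'_4 = 112·cos49.5° − 2·4.465 = 63.8; c'Δl = 16.52; W sinα = 85.2
Σc'Δl = 45.5 kN/m; ΣN' = 325.1 kN/m; ΣW sinα = 196.9 kN/m
Resisting = 45.5 + 325.1·tan27.1° = 45.5 + 166.4 = 211.8 kN/m
FS = 211.8 / 196.9 = 1.076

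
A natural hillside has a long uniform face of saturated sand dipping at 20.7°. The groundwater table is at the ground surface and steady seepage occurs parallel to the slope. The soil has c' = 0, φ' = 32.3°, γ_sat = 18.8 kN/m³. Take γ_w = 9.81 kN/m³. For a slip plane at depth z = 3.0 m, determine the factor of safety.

FS = 0.80

With seepage parallel to the slope and the water table at the surface, the effective normal stress on the slip plane uses the buoyant unit weight γ' = γ_sat − γ_w while the driving shear stress uses γ_sat:
FS = [c' + γ' z cos²β tanφ'] / [γ_sat z sinβ cosβ]
(For c' = 0 this reduces to FS = (γ'/γ_sat)·tanφ'/tanβ.)
γ' = 18.8 − 9.81 = 8.99 kN/m³
Numerator = 0.0 + 8.99·3.0·cos²20.7°·tan32.3° = 0.0 + 8.99·3.0·0.8751·0.6322 = 14.919 kPa
Denominator = 18.8·3.0·sin20.7°·cos20.7° = 18.8·3.0·0.3535·0.9354 = 18.649 kPa
FS = 14.919 / 18.649 = 0.800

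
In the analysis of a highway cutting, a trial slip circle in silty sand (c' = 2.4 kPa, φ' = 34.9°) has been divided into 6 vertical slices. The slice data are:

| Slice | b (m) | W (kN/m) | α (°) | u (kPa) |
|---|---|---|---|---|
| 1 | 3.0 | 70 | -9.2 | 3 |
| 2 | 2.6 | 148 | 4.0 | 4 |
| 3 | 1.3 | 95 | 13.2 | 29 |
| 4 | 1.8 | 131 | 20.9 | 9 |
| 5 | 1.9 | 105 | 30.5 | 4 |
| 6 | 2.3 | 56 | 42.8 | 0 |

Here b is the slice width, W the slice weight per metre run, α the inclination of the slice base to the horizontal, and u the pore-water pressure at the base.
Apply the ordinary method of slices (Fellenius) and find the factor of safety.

FS = 2.32

Ordinary method of slices: FS = Σ[c'·Δl_i + (W_i cosα_i − u_i·Δl_i)·tanφ'] / Σ W_i sinα_i, with Δl_i = b_i / cosα_i.
Slice 1: Δl = 3.0/cos(-9.2°) = 3.039 m; N'_1 = 70·cos(-9.2°) − 3·3.039 = 60.0; c'Δl = 7.29; W sinα = -11.2
Slice 2: Δl = 2.6/cos4.0° = 2.606 m; N'_2 = 148·cos4.0° − 4·2.606 = 137.2; c'Δl = 6.26; W sinα = 10.3
Slice 3: Δl = 1.3/cos13.2° = 1.335 m; N'_3 = 95·cos13.2° − 29·1.335 = 53.8; c'Δl = 3.20; W sinα = 21.7
Slice 4: Δl = 1.8/cos20.9° = 1.927 m; N'_4 = 131·cos20.9° − 9·1.927 = 105.0; c'Δl = 4.62; W sinα = 46.7
Slice 5: Δl = 1.9/cos30.5° = 2.205 m; N'_5 = 105·cos30.5° − 4·2.205 = 81.7; c'Δl = 5.29; W sinα = 53.3
Slice 6: Δl = 2.3/cos42.8° = 3.135 m; N'_6 = 56·cos42.8° − 0·3.135 = 41.1; c'Δl = 7.52; W sinα = 38.0
Σc'Δl = 34.2 kN/m; ΣN' = 478.7 kN/m; ΣW sinα = 158.9 kN/m
Resisting = 34.2 + 478.7·tan34.9° = 34.2 + 334.0 = 368.2 kN/m
FS = 368.2 / 158.9 = 2.317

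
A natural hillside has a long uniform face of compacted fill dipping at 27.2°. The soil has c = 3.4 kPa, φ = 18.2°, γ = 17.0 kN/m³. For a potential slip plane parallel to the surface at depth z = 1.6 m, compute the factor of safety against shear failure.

FS = 0.95

For an infinite slope with a slip plane parallel to the surface (no pore pressure): FS = [c + γz cos²β tanφ] / [γz sinβ cosβ].
γz = 17.0·1.6 = 27.20 kN/m²
Numerator = 3.4 + 27.20·cos²27.2°·tan18.2° = 3.4 + 27.20·0.7911·0.3288 = 10.474 kPa
Denominator = 27.20·sin27.2°·cos27.2° = 27.20·0.4571·0.8894 = 11.058 kPa
FS = 10.474 / 11.058 = 0.947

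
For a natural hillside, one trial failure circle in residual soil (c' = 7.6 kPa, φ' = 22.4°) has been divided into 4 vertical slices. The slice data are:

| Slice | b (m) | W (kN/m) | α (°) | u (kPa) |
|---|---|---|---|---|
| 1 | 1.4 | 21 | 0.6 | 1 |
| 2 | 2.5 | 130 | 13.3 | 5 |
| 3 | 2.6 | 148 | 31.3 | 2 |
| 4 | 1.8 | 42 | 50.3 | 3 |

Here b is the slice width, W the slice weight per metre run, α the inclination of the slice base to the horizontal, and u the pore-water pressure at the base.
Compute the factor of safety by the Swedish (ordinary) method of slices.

FS = 1.34

Ordinary method of slices: FS = Σ[c'·Δl_i + (W_i cosα_i − u_i·Δl_i)·tanφ'] / Σ W_i sinα_i, with Δl_i = b_i / cosα_i.
Slice 1: Δl = 1.4/cos0.6° = 1.400 m; N'_1 = 21·cos0.6° − 1·1.400 = 19.6; c'Δl = 10.64; W sinα = 0.2
Slice 2: Δl = 2.5/cos13.3° = 2.569 m; N'_2 = 130·cos13.3° − 5·2.569 = 113.7; c'Δl = 19.52; W sinα = 29.9
Slice 3: Δl = 2.6/cos31.3° = 3.043 m; N'_3 = 148·cos31.3° − 2·3.043 = 120.4; c'Δl = 23.13; W sinα = 76.9
Slice 4: Δl = 1.8/cos50.3° = 2.818 m; N'_4 = 42·cos50.3° − 3·2.818 = 18.4; c'Δl = 21.42; W sinα = 32.3
Σc'Δl = 74.7 kN/m; ΣN' = 272.0 kN/m; ΣW sinα = 139.3 kN/m
Resisting = 74.7 + 272.0·tan22.4° = 74.7 + 112.1 = 186.8 kN/m
FS = 186.8 / 139.3 = 1.341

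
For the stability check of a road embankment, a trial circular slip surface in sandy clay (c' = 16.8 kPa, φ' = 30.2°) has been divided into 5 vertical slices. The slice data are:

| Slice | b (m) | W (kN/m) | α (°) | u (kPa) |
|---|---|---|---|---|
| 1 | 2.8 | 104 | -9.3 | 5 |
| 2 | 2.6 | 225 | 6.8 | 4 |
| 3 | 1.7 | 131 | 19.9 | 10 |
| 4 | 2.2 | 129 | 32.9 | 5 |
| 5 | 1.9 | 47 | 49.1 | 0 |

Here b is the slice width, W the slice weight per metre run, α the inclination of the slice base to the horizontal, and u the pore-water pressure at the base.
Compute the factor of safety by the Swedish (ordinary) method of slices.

Ordinary method of slices: FS = Σ[c'·Δl_i + (W_i cosα_i − u_i·Δl_i)·tanφ'] / Σ W_i sinα_i, with Δl_i = b_i / cosα_i.
Slice 1: Δl = 2.8/cos(-9.3°) = 2.837 m; N'_1 = 104·cos(-9.3°) − 5·2.837 = 88.4; c'Δl = 47.67; W sinα = -16.8
Slice 2: Δl = 2.6/cos6.8° = 2.618 m; N'_2 = 225·cos6.8° − 4·2.618 = 212.9; c'Δl = 43.99; W sinα = 26.6
Slice 3: Δl = 1.7/cos19.9° = 1.808 m; N'_3 = 131·cos19.9° − 10·1.808 = 105.1; c'Δl = 30.37; W sinα = 44.6
Slice 4: Δl = 2.2/cos32.9° = 2.620 m; N'_4 = 129·cos32.9° − 5·2.620 = 95.2; c'Δl = 44.02; W sinα = 70.1
Slice 5: Δl = 1.9/cos49.1° = 2.902 m; N'_5 = 47·cos49.1° − 0·2.902 = 30.8; c'Δl = 48.75; W sinα = 35.5
Σc'Δl = 214.8 kN/m; ΣN' = 532.5 kN/m; ΣW sinα = 160.0 kN/m
Resisting = 214.8 + 532.5·tan30.2° = 214.8 + 309.9 = 524.7 kN/m
FS = 524.7 / 160.0 = 3.279

FS = 3.28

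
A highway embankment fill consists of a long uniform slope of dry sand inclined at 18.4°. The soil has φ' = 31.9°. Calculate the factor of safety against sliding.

For a dry cohesionless infinite slope the factor of safety is FS = tanφ' / tanβ.
FS = tan31.9° / tan18.4° = 0.6224 / 0.3327 = 1.871

FS = 1.87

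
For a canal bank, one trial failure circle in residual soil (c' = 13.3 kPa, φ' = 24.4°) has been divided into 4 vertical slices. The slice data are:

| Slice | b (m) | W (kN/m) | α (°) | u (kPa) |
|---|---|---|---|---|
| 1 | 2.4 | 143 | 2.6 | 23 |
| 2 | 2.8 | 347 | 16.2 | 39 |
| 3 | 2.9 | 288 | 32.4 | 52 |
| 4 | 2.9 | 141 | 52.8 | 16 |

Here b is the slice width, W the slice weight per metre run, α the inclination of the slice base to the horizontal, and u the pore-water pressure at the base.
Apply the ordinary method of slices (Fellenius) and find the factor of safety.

Ordinary method of slices: FS = Σ[c'·Δl_i + (W_i cosα_i − u_i·Δl_i)·tanφ'] / Σ W_i sinα_i, with Δl_i = b_i / cosα_i.
Slice 1: Δl = 2.4/cos2.6° = 2.402 m; N'_1 = 143·cos2.6° − 23·2.402 = 87.6; c'Δl = 31.95; W sinα = 6.5
Slice 2: Δl = 2.8/cos16.2° = 2.916 m; N'_2 = 347·cos16.2° − 39·2.916 = 219.5; c'Δl = 38.78; W sinα = 96.8
Slice 3: Δl = 2.9/cos32.4° = 3.435 m; N'_3 = 288·cos32.4° − 52·3.435 = 64.6; c'Δl = 45.68; W sinα = 154.3
Slice 4: Δl = 2.9/cos52.8° = 4.797 m; N'_4 = 141·cos52.8° − 16·4.797 = 8.5; c'Δl = 63.79; W sinα = 112.3
Σc'Δl = 180.2 kN/m; ΣN' = 380.2 kN/m; ΣW sinα = 369.9 kN/m
Resisting = 180.2 + 380.2·tan24.4° = 180.2 + 172.5 = 352.7 kN/m
FS = 352.7 / 369.9 = 0.953

FS = 0.95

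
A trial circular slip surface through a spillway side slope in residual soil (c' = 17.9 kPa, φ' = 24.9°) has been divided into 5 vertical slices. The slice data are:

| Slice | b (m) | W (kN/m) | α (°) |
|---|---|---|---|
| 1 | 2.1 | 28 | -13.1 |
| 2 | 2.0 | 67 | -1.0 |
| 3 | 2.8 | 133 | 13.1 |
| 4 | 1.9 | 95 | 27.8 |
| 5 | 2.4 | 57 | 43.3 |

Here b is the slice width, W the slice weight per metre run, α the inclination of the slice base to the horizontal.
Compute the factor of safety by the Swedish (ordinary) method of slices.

FS = 3.64

Ordinary method of slices: FS = Σ[c'·Δl_i + (W_i cosα_i)·tanφ'] / Σ W_i sinα_i, with Δl_i = b_i / cosα_i.
Slice 1: Δl = 2.1/cos(-13.1°) = 2.156 m; N'_1 = 28·cos(-13.1°) = 27.3; c'Δl = 38.59; W sinα = -6.3
Slice 2: Δl = 2.0/cos(-1.0°) = 2.000 m; N'_2 = 67·cos(-1.0°) = 67.0; c'Δl = 35.81; W sinα = -1.2
Slice 3: Δl = 2.8/cos13.1° = 2.875 m; N'_3 = 133·cos13.1° = 129.5; c'Δl = 51.46; W sinα = 30.1
Slice 4: Δl = 1.9/cos27.8° = 2.148 m; N'_4 = 95·cos27.8° = 84.0; c'Δl = 38.45; W sinα = 44.3
Slice 5: Δl = 2.4/cos43.3° = 3.298 m; N'_5 = 57·cos43.3° = 41.5; c'Δl = 59.03; W sinα = 39.1
Σc'Δl = 223.3 kN/m; ΣN' = 349.3 kN/m; ΣW sinα = 106.0 kN/m
Resisting = 223.3 + 349.3·tan24.9° = 223.3 + 162.1 = 385.5 kN/m
FS = 385.5 / 106.0 = 3.636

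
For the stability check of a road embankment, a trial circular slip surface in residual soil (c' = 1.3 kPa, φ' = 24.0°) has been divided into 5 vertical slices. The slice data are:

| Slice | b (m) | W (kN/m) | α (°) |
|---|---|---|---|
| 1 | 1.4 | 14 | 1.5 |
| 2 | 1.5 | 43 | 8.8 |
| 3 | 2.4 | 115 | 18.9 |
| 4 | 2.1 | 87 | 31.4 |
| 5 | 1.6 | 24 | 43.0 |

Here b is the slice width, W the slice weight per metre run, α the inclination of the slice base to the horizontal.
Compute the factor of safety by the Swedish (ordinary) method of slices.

FS = 1.21

Ordinary method of slices: FS = Σ[c'·Δl_i + (W_i cosα_i)·tanφ'] / Σ W_i sinα_i, with Δl_i = b_i / cosα_i.
Slice 1: Δl = 1.4/cos1.5° = 1.400 m; N'_1 = 14·cos1.5° = 14.0; c'Δl = 1.82; W sinα = 0.4
Slice 2: Δl = 1.5/cos8.8° = 1.518 m; N'_2 = 43·cos8.8° = 42.5; c'Δl = 1.97; W sinα = 6.6
Slice 3: Δl = 2.4/cos18.9° = 2.537 m; N'_3 = 115·cos18.9° = 108.8; c'Δl = 3.30; W sinα = 37.3
Slice 4: Δl = 2.1/cos31.4° = 2.460 m; N'_4 = 87·cos31.4° = 74.3; c'Δl = 3.20; W sinα = 45.3
Slice 5: Δl = 1.6/cos43.0° = 2.188 m; N'_5 = 24·cos43.0° = 17.6; c'Δl = 2.84; W sinα = 16.4
Σc'Δl = 13.1 kN/m; ΣN' = 257.1 kN/m; ΣW sinα = 105.9 kN/m
Resisting = 13.1 + 257.1·tan24.0° = 13.1 + 114.5 = 127.6 kN/m
FS = 127.6 / 105.9 = 1.205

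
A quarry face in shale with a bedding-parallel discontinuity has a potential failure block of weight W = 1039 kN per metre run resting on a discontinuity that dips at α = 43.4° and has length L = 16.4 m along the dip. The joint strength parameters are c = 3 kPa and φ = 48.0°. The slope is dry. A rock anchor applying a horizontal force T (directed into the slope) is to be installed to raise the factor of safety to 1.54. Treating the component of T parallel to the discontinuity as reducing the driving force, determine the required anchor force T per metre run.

Resolving forces along and normal to the sliding plane, with the horizontal anchor force T adding T·sinα to the effective normal force and T·cosα acting up the plane against the driving force:
FS = [cL + (W cosα + T sinα) tanφ] / [W sinα − T cosα]
Without the anchor: N' = 754.9 kN/m, driving T_d = 713.9 kN/m, resisting R = 3·16.4 + 754.9·tan48.0° = 887.6 kN/m, FS = 1.24.
Setting FS = 1.54 and solving for T:
1.54·(713.9 − T cos43.4°) = 887.6 + T sin43.4°·tan48.0°
T·(sin43.4°·tan48.0° + 1.54·cos43.4°) = 1.54·713.9 − 887.6
T·(0.6871·1.1106 + 1.54·0.7266) = 1099.4 − 887.6 = 211.8
T·1.8820 = 211.8
T = 112.5 kN/m

T = 113 kN/m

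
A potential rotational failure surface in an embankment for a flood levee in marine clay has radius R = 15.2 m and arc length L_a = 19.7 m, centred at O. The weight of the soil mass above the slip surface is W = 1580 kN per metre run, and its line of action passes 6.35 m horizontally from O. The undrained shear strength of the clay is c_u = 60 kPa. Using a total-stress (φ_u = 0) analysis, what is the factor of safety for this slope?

FS = 1.79

Taking moments about the centre O, the resisting moment is provided by the undrained shear strength acting along the arc:
M_R = c_u·L_a·R = 60·19.70·15.2 = 17966.4 kN·m/m
M_D = W·d = 1580·6.35 = 10033.0 kN·m/m
FS = M_R / M_D = 17966.4 / 10033.0 = 1.791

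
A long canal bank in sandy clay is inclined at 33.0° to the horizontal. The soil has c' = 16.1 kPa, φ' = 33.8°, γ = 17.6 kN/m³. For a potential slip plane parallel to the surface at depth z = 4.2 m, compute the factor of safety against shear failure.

For an infinite slope with a slip plane parallel to the surface (no pore pressure): FS = [c' + γz cos²β tanφ'] / [γz sinβ cosβ].
γz = 17.6·4.2 = 73.92 kN/m²
Numerator = 16.1 + 73.92·cos²33.0°·tan33.8° = 16.1 + 73.92·0.7034·0.6694 = 50.906 kPa
Denominator = 73.92·sin33.0°·cos33.0° = 73.92·0.5446·0.8387 = 33.765 kPa
FS = 50.906 / 33.765 = 1.508

FS = 1.51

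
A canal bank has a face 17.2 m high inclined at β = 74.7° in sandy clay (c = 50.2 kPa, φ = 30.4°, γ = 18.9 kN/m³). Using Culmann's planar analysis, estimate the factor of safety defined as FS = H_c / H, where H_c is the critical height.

FS = 1.81

H_c = (4c/γ) · sinβ cosφ / [1 − cos(β − φ)]
    = (4·50.2/18.9) · sin74.7°·cos30.4° / [1 − cos44.3°]
    = 10.624 · 0.8319 / 0.2843 = 31.09 m
FS = H_c / H = 31.09 / 17.2 = 1.808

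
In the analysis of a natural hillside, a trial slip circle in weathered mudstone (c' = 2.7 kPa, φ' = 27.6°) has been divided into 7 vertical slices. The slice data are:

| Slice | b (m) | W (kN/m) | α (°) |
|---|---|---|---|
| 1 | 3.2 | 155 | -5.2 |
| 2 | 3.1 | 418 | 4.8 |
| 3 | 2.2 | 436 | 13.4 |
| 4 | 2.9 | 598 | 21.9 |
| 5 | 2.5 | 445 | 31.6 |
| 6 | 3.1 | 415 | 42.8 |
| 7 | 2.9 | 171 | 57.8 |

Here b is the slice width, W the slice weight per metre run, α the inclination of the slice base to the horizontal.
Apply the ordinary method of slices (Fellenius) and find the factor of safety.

FS = 1.27

Ordinary method of slices: FS = Σ[c'·Δl_i + (W_i cosα_i)·tanφ'] / Σ W_i sinα_i, with Δl_i = b_i / cosα_i.
Slice 1: Δl = 3.2/cos(-5.2°) = 3.213 m; N'_1 = 155·cos(-5.2°) = 154.4; c'Δl = 8.68; W sinα = -14.0
Slice 2: Δl = 3.1/cos4.8° = 3.111 m; N'_2 = 418·cos4.8° = 416.5; c'Δl = 8.40; W sinα = 35.0
Slice 3: Δl = 2.2/cos13.4° = 2.262 m; N'_3 = 436·cos13.4° = 424.1; c'Δl = 6.11; W sinα = 101.0
Slice 4: Δl = 2.9/cos21.9° = 3.126 m; N'_4 = 598·cos21.9° = 554.8; c'Δl = 8.44; W sinα = 223.0
Slice 5: Δl = 2.5/cos31.6° = 2.935 m; N'_5 = 445·cos31.6° = 379.0; c'Δl = 7.93; W sinα = 233.2
Slice 6: Δl = 3.1/cos42.8° = 4.225 m; N'_6 = 415·cos42.8° = 304.5; c'Δl = 11.41; W sinα = 282.0
Slice 7: Δl = 2.9/cos57.8° = 5.442 m; N'_7 = 171·cos57.8° = 91.1; c'Δl = 14.69; W sinα = 144.7
Σc'Δl = 65.6 kN/m; ΣN' = 2324.5 kN/m; ΣW sinα = 1004.9 kN/m
Resisting = 65.6 + 2324.5·tan27.6° = 65.6 + 1215.2 = 1280.9 kN/m
FS = 1280.9 / 1004.9 = 1.275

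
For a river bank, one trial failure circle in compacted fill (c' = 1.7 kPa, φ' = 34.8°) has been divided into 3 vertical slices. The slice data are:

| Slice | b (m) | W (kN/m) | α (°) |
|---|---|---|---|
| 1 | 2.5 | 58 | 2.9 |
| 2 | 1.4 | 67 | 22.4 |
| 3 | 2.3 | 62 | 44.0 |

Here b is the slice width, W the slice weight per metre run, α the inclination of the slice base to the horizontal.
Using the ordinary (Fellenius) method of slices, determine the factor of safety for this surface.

Ordinary method of slices: FS = Σ[c'·Δl_i + (W_i cosα_i)·tanφ'] / Σ W_i sinα_i, with Δl_i = b_i / cosα_i.
Slice 1: Δl = 2.5/cos2.9° = 2.503 m; N'_1 = 58·cos2.9° = 57.9; c'Δl = 4.26; W sinα = 2.9
Slice 2: Δl = 1.4/cos22.4° = 1.514 m; N'_2 = 67·cos22.4° = 61.9; c'Δl = 2.57; W sinα = 25.5
Slice 3: Δl = 2.3/cos44.0° = 3.197 m; N'_3 = 62·cos44.0° = 44.6; c'Δl = 5.44; W sinα = 43.1
Σc'Δl = 12.3 kN/m; ΣN' = 164.5 kN/m; ΣW sinα = 71.5 kN/m
Resisting = 12.3 + 164.5·tan34.8° = 12.3 + 114.3 = 126.6 kN/m
FS = 126.6 / 71.5 = 1.769

FS = 1.77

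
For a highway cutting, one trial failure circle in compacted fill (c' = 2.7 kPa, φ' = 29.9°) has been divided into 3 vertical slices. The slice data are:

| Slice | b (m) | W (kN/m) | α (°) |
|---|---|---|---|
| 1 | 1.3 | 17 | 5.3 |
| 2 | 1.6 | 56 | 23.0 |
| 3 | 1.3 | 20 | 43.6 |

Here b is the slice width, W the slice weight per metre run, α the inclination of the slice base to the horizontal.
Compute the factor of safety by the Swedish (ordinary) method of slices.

FS = 1.63

Ordinary method of slices: FS = Σ[c'·Δl_i + (W_i cosα_i)·tanφ'] / Σ W_i sinα_i, with Δl_i = b_i / cosα_i.
Slice 1: Δl = 1.3/cos5.3° = 1.306 m; N'_1 = 17·cos5.3° = 16.9; c'Δl = 3.53; W sinα = 1.6
Slice 2: Δl = 1.6/cos23.0° = 1.738 m; N'_2 = 56·cos23.0° = 51.5; c'Δl = 4.69; W sinα = 21.9
Slice 3: Δl = 1.3/cos43.6° = 1.795 m; N'_3 = 20·cos43.6° = 14.5; c'Δl = 4.85; W sinα = 13.8
Σc'Δl = 13.1 kN/m; ΣN' = 83.0 kN/m; ΣW sinα = 37.2 kN/m
Resisting = 13.1 + 83.0·tan29.9° = 13.1 + 47.7 = 60.8 kN/m
FS = 60.8 / 37.2 = 1.632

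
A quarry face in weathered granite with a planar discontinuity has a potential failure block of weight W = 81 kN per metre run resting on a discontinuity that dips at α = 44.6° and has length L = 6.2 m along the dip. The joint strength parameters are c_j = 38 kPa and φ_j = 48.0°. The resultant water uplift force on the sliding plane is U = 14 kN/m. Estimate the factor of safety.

Resolving the block weight along and normal to the plane and applying the Mohr–Coulomb strength on the joint:
N' = W cosα − U = 81·cos44.6° − 14 = 43.7 kN/m
Driving force T = W sinα = 81·sin44.6° = 56.9 kN/m
Resisting force R = c_j·L + N'·tanφ_j = 38·6.2 + 43.7·tan48.0° = 235.6 + 48.5 = 284.1 kN/m
FS = R / T = 284.1 / 56.9 = 4.995

FS = 5.00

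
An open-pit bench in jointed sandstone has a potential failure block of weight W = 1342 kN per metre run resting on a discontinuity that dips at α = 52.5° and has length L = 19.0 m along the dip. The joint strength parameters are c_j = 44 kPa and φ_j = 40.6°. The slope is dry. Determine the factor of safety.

Resolving the block weight along and normal to the plane and applying the Mohr–Coulomb strength on the joint:
N' = W cosα = 1342·cos52.5° = 817.0 kN/m
Driving force T = W sinα = 1342·sin52.5° = 1064.7 kN/m
Resisting force R = c_j·L + N'·tanφ_j = 44·19.0 + 817.0·tan40.6° = 836.0 + 700.2 = 1536.2 kN/m
FS = R / T = 1536.2 / 1064.7 = 1.443

FS = 1.44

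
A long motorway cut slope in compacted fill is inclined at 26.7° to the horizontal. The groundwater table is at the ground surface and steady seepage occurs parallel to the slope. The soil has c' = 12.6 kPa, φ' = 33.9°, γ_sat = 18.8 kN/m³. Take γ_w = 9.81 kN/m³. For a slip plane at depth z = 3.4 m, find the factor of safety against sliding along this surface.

FS = 1.13

With seepage parallel to the slope and the water table at the surface, the effective normal stress on the slip plane uses the buoyant unit weight γ' = γ_sat − γ_w while the driving shear stress uses γ_sat:
FS = [c' + γ' z cos²β tanφ'] / [γ_sat z sinβ cosβ]
γ' = 18.8 − 9.81 = 8.99 kN/m³
Numerator = 12.6 + 8.99·3.4·cos²26.7°·tan33.9° = 12.6 + 8.99·3.4·0.7981·0.6720 = 28.993 kPa
Denominator = 18.8·3.4·sin26.7°·cos26.7° = 18.8·3.4·0.4493·0.8934 = 25.658 kPa
FS = 28.993 / 25.658 = 1.130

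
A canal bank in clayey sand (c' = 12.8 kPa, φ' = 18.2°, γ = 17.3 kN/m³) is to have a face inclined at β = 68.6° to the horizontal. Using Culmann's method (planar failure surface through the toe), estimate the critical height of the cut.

H_c = 7.22 m

Culmann's analysis gives the critical failure plane at α_cr = (β + φ')/2 = (68.6 + 18.2)/2 = 43.4°, and the critical height
H_c = (4c'/γ) · sinβ cosφ' / [1 − cos(β − φ')]
    = (4·12.8/17.3) · sin68.6°·cos18.2° / [1 − cos(50.4°)]
    = 2.960 · 0.9311·0.9500 / [1 − 0.6374]
    = 2.960 · 0.8845 / 0.3626
    = 7.22 m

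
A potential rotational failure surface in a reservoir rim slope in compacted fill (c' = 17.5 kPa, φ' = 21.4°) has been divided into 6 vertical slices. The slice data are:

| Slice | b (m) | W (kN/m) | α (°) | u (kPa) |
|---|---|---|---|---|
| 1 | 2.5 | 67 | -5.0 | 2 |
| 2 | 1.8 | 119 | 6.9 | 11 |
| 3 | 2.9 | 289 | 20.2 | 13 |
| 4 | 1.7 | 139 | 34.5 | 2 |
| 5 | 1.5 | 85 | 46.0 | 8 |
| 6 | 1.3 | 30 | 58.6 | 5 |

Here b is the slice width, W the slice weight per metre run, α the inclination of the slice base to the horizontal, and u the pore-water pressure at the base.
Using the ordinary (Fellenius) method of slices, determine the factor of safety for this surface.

FS = 1.69

Ordinary method of slices: FS = Σ[c'·Δl_i + (W_i cosα_i − u_i·Δl_i)·tanφ'] / Σ W_i sinα_i, with Δl_i = b_i / cosα_i.
Slice 1: Δl = 2.5/cos(-5.0°) = 2.510 m; N'_1 = 67·cos(-5.0°) − 2·2.510 = 61.7; c'Δl = 43.92; W sinα = -5.8
Slice 2: Δl = 1.8/cos6.9° = 1.813 m; N'_2 = 119·cos6.9° − 11·1.813 = 98.2; c'Δl = 31.73; W sinα = 14.3
Slice 3: Δl = 2.9/cos20.2° = 3.090 m; N'_3 = 289·cos20.2° − 13·3.090 = 231.1; c'Δl = 54.08; W sinα = 99.8
Slice 4: Δl = 1.7/cos34.5° = 2.063 m; N'_4 = 139·cos34.5° − 2·2.063 = 110.4; c'Δl = 36.10; W sinα = 78.7
Slice 5: Δl = 1.5/cos46.0° = 2.159 m; N'_5 = 85·cos46.0° − 8·2.159 = 41.8; c'Δl = 37.79; W sinα = 61.1
Slice 6: Δl = 1.3/cos58.6° = 2.495 m; N'_6 = 30·cos58.6° − 5·2.495 = 3.2; c'Δl = 43.67; W sinα = 25.6
Σc'Δl = 247.3 kN/m; ΣN' = 546.3 kN/m; ΣW sinα = 273.7 kN/m
Resisting = 247.3 + 546.3·tan21.4° = 247.3 + 214.1 = 461.4 kN/m
FS = 461.4 / 273.7 = 1.686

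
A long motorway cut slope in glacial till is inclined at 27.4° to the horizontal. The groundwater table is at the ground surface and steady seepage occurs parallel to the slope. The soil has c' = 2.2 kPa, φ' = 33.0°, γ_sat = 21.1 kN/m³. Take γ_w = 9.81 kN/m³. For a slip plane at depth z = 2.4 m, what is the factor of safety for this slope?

FS = 0.78

With seepage parallel to the slope and the water table at the surface, the effective normal stress on the slip plane uses the buoyant unit weight γ' = γ_sat − γ_w while the driving shear stress uses γ_sat:
FS = [c' + γ' z cos²β tanφ'] / [γ_sat z sinβ cosβ]
γ' = 21.1 − 9.81 = 11.29 kN/m³
Numerator = 2.2 + 11.29·2.4·cos²27.4°·tan33.0° = 2.2 + 11.29·2.4·0.7882·0.6494 = 16.070 kPa
Denominator = 21.1·2.4·sin27.4°·cos27.4° = 21.1·2.4·0.4602·0.8878 = 20.690 kPa
FS = 16.070 / 20.690 = 0.777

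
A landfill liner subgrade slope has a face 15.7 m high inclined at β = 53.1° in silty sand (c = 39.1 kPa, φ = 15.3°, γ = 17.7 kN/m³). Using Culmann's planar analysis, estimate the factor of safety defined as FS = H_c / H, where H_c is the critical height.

FS = 2.07

H_c = (4c/γ) · sinβ cosφ / [1 − cos(β − φ)]
    = (4·39.1/17.7) · sin53.1°·cos15.3° / [1 − cos37.8°]
    = 8.836 · 0.7713 / 0.2098 = 32.48 m
FS = H_c / H = 32.48 / 15.7 = 2.069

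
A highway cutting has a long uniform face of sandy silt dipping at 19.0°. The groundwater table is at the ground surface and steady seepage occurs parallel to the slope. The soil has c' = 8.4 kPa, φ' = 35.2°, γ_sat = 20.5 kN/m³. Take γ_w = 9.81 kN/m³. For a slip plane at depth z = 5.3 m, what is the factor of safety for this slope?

FS = 1.32

With seepage parallel to the slope and the water table at the surface, the effective normal stress on the slip plane uses the buoyant unit weight γ' = γ_sat − γ_w while the driving shear stress uses γ_sat:
FS = [c' + γ' z cos²β tanφ'] / [γ_sat z sinβ cosβ]
γ' = 20.5 − 9.81 = 10.69 kN/m³
Numerator = 8.4 + 10.69·5.3·cos²19.0°·tan35.2° = 8.4 + 10.69·5.3·0.8940·0.7054 = 44.131 kPa
Denominator = 20.5·5.3·sin19.0°·cos19.0° = 20.5·5.3·0.3256·0.9455 = 33.446 kPa
FS = 44.131 / 33.446 = 1.319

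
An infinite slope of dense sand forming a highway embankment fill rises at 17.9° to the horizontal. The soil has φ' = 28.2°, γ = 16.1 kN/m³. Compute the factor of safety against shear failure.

For a dry cohesionless infinite slope the factor of safety is FS = tanφ' / tanβ.
FS = tan28.2° / tan17.9° = 0.5362 / 0.3230 = 1.660

FS = 1.66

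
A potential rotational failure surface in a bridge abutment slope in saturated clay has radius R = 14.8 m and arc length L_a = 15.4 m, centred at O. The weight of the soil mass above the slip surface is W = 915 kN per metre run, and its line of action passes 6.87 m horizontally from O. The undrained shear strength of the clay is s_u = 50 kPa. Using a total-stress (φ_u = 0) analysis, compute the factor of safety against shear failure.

Taking moments about the centre O, the resisting moment is provided by the undrained shear strength acting along the arc:
M_R = s_u·L_a·R = 50·15.40·14.8 = 11396.0 kN·m/m
M_D = W·d = 915·6.87 = 6286.1 kN·m/m
FS = M_R / M_D = 11396.0 / 6286.1 = 1.813

FS = 1.81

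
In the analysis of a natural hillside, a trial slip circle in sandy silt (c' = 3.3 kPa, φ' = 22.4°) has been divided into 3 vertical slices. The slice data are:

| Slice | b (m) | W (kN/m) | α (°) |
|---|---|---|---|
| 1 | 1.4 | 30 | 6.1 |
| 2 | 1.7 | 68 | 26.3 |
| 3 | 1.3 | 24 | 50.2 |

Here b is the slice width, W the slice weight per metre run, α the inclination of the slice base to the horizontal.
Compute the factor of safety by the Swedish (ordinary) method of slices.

FS = 1.19

Ordinary method of slices: FS = Σ[c'·Δl_i + (W_i cosα_i)·tanφ'] / Σ W_i sinα_i, with Δl_i = b_i / cosα_i.
Slice 1: Δl = 1.4/cos6.1° = 1.408 m; N'_1 = 30·cos6.1° = 29.8; c'Δl = 4.65; W sinα = 3.2
Slice 2: Δl = 1.7/cos26.3° = 1.896 m; N'_2 = 68·cos26.3° = 61.0; c'Δl = 6.26; W sinα = 30.1
Slice 3: Δl = 1.3/cos50.2° = 2.031 m; N'_3 = 24·cos50.2° = 15.4; c'Δl = 6.70; W sinα = 18.4
Σc'Δl = 17.6 kN/m; ΣN' = 106.2 kN/m; ΣW sinα = 51.8 kN/m
Resisting = 17.6 + 106.2·tan22.4° = 17.6 + 43.8 = 61.4 kN/m
FS = 61.4 / 51.8 = 1.186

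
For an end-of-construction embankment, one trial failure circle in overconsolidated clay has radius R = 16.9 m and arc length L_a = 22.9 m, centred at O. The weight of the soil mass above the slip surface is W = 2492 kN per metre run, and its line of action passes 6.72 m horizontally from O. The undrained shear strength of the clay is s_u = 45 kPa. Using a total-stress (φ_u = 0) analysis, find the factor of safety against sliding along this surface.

FS = 1.04

Taking moments about the centre O, the resisting moment is provided by the undrained shear strength acting along the arc:
M_R = s_u·L_a·R = 45·22.90·16.9 = 17415.4 kN·m/m
M_D = W·d = 2492·6.72 = 16746.2 kN·m/m
FS = M_R / M_D = 17415.4 / 16746.2 = 1.040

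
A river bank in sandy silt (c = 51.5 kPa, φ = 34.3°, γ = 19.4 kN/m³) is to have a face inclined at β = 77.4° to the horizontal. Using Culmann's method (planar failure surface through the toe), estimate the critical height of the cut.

Culmann's analysis gives the critical failure plane at α_cr = (β + φ)/2 = (77.4 + 34.3)/2 = 55.9°, and the critical height
H_c = (4c/γ) · sinβ cosφ / [1 − cos(β − φ)]
    = (4·51.5/19.4) · sin77.4°·cos34.3° / [1 − cos(43.1°)]
    = 10.619 · 0.9759·0.8261 / [1 − 0.7302]
    = 10.619 · 0.8062 / 0.2698
    = 31.73 m

H_c = 31.73 m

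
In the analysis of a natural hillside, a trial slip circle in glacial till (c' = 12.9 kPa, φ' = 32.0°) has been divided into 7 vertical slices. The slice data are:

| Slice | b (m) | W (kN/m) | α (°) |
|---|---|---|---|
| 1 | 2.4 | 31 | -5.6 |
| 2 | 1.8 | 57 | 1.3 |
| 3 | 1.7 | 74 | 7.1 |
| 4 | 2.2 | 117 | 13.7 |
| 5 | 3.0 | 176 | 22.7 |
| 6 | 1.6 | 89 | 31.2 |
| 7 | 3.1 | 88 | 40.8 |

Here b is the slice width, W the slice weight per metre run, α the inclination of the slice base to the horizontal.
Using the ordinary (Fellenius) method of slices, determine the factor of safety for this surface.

Ordinary method of slices: FS = Σ[c'·Δl_i + (W_i cosα_i)·tanφ'] / Σ W_i sinα_i, with Δl_i = b_i / cosα_i.
Slice 1: Δl = 2.4/cos(-5.6°) = 2.412 m; N'_1 = 31·cos(-5.6°) = 30.9; c'Δl = 31.11; W sinα = -3.0
Slice 2: Δl = 1.8/cos1.3° = 1.800 m; N'_2 = 57·cos1.3° = 57.0; c'Δl = 23.23; W sinα = 1.3
Slice 3: Δl = 1.7/cos7.1° = 1.713 m; N'_3 = 74·cos7.1° = 73.4; c'Δl = 22.10; W sinα = 9.1
Slice 4: Δl = 2.2/cos13.7° = 2.264 m; N'_4 = 117·cos13.7° = 113.7; c'Δl = 29.21; W sinα = 27.7
Slice 5: Δl = 3.0/cos22.7° = 3.252 m; N'_5 = 176·cos22.7° = 162.4; c'Δl = 41.95; W sinα = 67.9
Slice 6: Δl = 1.6/cos31.2° = 1.871 m; N'_6 = 89·cos31.2° = 76.1; c'Δl = 24.13; W sinα = 46.1
Slice 7: Δl = 3.1/cos40.8° = 4.095 m; N'_7 = 88·cos40.8° = 66.6; c'Δl = 52.83; W sinα = 57.5
Σc'Δl = 224.6 kN/m; ΣN' = 580.1 kN/m; ΣW sinα = 206.6 kN/m
Resisting = 224.6 + 580.1·tan32.0° = 224.6 + 362.5 = 587.0 kN/m
FS = 587.0 / 206.6 = 2.841

FS = 2.84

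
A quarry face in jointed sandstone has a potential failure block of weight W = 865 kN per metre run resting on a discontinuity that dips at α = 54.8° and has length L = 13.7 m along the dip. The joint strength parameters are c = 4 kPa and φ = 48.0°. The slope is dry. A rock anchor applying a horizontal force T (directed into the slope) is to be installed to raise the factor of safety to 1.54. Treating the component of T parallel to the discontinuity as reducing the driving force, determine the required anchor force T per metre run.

Resolving forces along and normal to the sliding plane, with the horizontal anchor force T adding T·sinα to the effective normal force and T·cosα acting up the plane against the driving force:
FS = [cL + (W cosα + T sinα) tanφ] / [W sinα − T cosα]
Without the anchor: N' = 498.6 kN/m, driving T_d = 706.8 kN/m, resisting R = 4·13.7 + 498.6·tan48.0° = 608.6 kN/m, FS = 0.86.
Setting FS = 1.54 and solving for T:
1.54·(706.8 − T cos54.8°) = 608.6 + T sin54.8°·tan48.0°
T·(sin54.8°·tan48.0° + 1.54·cos54.8°) = 1.54·706.8 − 608.6
T·(0.8171·1.1106 + 1.54·0.5764) = 1088.5 − 608.6 = 480.0
T·1.7952 = 480.0
T = 267.3 kN/m

T = 267 kN/m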